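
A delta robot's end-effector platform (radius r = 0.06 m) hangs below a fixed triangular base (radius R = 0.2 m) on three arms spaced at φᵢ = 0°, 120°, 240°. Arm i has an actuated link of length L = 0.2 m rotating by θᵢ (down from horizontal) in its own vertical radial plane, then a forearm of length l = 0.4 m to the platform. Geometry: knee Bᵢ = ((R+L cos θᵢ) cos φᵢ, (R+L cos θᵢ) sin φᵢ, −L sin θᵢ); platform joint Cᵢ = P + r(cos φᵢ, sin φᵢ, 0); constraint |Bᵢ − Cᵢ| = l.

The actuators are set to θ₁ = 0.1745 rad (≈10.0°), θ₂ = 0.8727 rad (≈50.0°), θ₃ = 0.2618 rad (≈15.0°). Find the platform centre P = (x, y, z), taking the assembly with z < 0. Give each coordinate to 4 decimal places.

φ1=0.0°: virtual centre (0.3370, 0.0000, -0.0347), radius l
φ2=120.0°: virtual centre (-0.1343, 0.2326, -0.1532), radius l
arm 3 at φ=240.0°: (R−r)+L cos θ3 = 0.3332;  S3 = (-0.1666, -0.2885, -0.0518)
subtract pairs → two planes through P
[-0.9425 0.4651 -0.2370]·P = -0.0192;  [-1.0071 -0.5771 -0.0341]·P = -0.0011
Cramer: x(z) = 0.0114-0.1508z;  y(z) = -0.0181+0.2040z
sphere 1 gives Az²+Bz+C=0 with A=1.0644, B=0.1602, C=-0.0525;  B²−4AC=0.2491;  roots -0.3097, 0.1592;  negative root z = -0.3097
x = 0.0581, y = -0.0813

(0.0581, -0.0813, -0.3097)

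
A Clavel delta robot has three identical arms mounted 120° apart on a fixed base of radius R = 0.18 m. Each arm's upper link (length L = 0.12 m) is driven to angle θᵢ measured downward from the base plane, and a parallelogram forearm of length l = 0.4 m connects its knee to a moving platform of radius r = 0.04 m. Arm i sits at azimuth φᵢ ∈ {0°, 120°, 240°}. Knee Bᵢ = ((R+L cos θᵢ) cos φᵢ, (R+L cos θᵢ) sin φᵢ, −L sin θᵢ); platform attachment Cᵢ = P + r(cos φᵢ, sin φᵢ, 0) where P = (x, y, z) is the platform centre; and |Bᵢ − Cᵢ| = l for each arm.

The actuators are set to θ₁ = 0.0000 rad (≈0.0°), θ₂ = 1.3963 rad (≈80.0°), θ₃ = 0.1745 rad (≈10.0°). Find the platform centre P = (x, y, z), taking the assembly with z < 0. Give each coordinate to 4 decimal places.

(0.1002, -0.1417, -0.3382)

centre 1 = (0.2600·cos0.0°, 0.2600·sin0.0°, 0.0000) = (0.2600, 0.0000, 0.0000)
centre 2 = (0.1608·cos120.0°, 0.1608·sin120.0°, -0.1182) = (-0.0804, 0.1393, -0.1182)
centre 3 = (0.2582·cos240.0°, 0.2582·sin240.0°, -0.0208) = (-0.1291, -0.2236, -0.0208)
eliminate P² terms by subtracting sphere 1 from 2 and 3
[-0.6808 0.2786 -0.2364]·P = -0.0278;  [-0.7782 -0.4472 -0.0417]·P = -0.0005
Cramer: x(z) = 0.0241-0.2250z;  y(z) = -0.0408+0.2984z
into |P−centre ₁|² = l²: 1.1397z² + 0.0818z + -0.1027 = 0;  Δ = 0.4748;  z = -0.3382 or 0.2664 → z<0 root = -0.3382
x = 0.1002, y = -0.1417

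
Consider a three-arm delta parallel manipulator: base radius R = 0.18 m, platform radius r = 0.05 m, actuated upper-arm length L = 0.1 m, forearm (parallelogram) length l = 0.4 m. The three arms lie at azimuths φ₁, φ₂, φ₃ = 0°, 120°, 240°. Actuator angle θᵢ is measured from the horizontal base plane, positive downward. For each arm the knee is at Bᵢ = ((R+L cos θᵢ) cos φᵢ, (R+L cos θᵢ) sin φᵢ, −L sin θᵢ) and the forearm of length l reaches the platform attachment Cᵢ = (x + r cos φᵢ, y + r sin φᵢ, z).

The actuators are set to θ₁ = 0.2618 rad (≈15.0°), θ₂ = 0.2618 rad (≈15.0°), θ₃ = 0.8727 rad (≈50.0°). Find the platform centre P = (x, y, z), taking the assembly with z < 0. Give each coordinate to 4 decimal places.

arm 1 at φ=0.0°: ρ1 = 0.2266;  O1 = (0.2266, 0.0000, -0.0259)
arm 2 at φ=120.0°: ρ2 = 0.2266;  O2 = (-0.1133, 0.1962, -0.0259)
φ3=240.0°: virtual centre (-0.0971, -0.1682, -0.0766), radius l
|O₂|²−|O₁|² = 0.0000;  |O₃|²−|O₁|² = -0.0084
[-0.6798 0.3925 0.0000]·P = 0.0000;  [-0.6475 -0.3365 -0.1014]·P = -0.0084
Cramer: x(z) = 0.0068-0.0825z;  y(z) = 0.0118-0.1428z
into |P−O₁|² = l²: 1.0272z² + 0.0846z + -0.1109 = 0;  Δ = 0.4628;  z = -0.3723 or 0.2899 → z<0 root = -0.3723
x = 0.0375, y = 0.0650

(0.0375, 0.0650, -0.3723)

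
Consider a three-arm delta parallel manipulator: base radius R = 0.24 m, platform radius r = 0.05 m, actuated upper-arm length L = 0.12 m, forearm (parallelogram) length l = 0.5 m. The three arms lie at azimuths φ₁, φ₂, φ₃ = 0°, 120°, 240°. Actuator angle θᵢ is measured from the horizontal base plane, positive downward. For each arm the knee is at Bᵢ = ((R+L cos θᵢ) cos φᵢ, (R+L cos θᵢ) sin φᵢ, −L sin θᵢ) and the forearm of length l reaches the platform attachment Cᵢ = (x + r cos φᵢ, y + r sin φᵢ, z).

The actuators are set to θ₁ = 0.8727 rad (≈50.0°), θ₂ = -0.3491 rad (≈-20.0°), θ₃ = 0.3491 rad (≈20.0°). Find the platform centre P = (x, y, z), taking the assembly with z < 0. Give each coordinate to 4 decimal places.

S1 = (0.2671·cos0.0°, 0.2671·sin0.0°, -0.0919) = (0.2671, 0.0000, -0.0919)
φ2=120.0°: virtual centre (-0.1514, 0.2622, 0.0410), radius l
φ3=240.0°: virtual centre (-0.1514, -0.2622, -0.0410), radius l
eliminate P² terms by subtracting sphere 1 from 2 and 3
[-0.8370 0.5244 0.2659]·P = 0.0135;  [-0.8370 -0.5244 0.1018]·P = 0.0135
Cramer: x(z) = -0.0162+0.2197z;  y(z) = 0.0000-0.1565z
sphere 1 gives Az²+Bz+C=0 with A=1.0728, B=0.0594, C=-0.1613;  B²−4AC=0.6956;  roots -0.4164, 0.3610;  negative root z = -0.4164
x = -0.1076, y = 0.0652

(-0.1076, 0.0652, -0.4164)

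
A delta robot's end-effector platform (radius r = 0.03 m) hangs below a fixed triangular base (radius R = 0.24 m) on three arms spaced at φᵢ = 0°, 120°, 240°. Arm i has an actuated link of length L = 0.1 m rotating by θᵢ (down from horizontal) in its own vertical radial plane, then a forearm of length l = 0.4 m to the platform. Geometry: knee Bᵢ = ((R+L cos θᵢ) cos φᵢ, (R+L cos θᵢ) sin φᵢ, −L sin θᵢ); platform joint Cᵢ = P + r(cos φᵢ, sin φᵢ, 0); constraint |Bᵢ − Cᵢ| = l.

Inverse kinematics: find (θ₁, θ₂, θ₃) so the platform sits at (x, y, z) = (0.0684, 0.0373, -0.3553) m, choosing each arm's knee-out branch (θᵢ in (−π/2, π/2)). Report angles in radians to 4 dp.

arm 1 (φ=0.0°): x'=0.0684, y'=0.0373
  e−x'=0.1416;  (l²−L²−(e−x')²−y'²−z²)/2L = 0.0116
  √(A²+B²)=0.3825;  θ1 = -1.1916+1.5405 ≈ 0.3489
arm 2 (φ=120.0°): x'=-0.0019, y'=-0.0779
  A cos θ + B sin θ = C:  0.2119·cos θ + -0.3553·sin θ = -0.1360
  γ=atan2(-0.3553,0.2119)=-1.0330;  ψ=arccos(-0.3288)=1.9058;  θ2=γ+ψ≈0.8728
rotate P by −φ3: (-0.0665, 0.0406, -0.3553)
  A cos θ + B sin θ = C:  0.2765·cos θ + -0.3553·sin θ = -0.2717
  √(A²+B²)=0.4502;  θ3 = -0.9095+2.2187 ≈ 1.3092

θ₁ = 0.3489, θ₂ = 0.8728, θ₃ = 1.3092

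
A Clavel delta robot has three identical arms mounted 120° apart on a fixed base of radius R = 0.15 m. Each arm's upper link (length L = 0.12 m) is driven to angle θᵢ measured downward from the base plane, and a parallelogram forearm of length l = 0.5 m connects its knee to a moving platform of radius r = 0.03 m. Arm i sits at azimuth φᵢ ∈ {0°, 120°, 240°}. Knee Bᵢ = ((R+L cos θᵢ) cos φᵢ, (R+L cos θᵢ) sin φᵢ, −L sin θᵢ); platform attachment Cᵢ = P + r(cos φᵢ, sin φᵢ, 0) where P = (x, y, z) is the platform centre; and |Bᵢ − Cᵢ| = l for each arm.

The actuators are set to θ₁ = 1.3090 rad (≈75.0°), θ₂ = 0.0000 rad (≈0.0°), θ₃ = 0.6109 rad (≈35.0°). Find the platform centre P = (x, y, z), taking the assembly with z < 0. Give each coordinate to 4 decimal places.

(-0.1798, 0.0851, -0.4810)

S1 = (0.1511·cos0.0°, 0.1511·sin0.0°, -0.1159) = (0.1511, 0.0000, -0.1159)
arm 2 at φ=120.0°: e+L cos θ2 = 0.2400;  S2 = (-0.1200, 0.2078, 0.0000)
arm 3 at φ=240.0°: e+L cos θ3 = 0.2183;  S3 = (-0.1091, -0.1890, -0.0688)
eliminate P² terms by subtracting sphere 1 from 2 and 3
plane₁₂: -0.5421x+0.4157y+0.2318z = 0.0213
det = 0.4213;  x = -0.0351+0.3010z,  y = 0.0056+-0.1652z
quadratic in z: (1.1179)z²+(0.1179)z+(-0.2019)=0, √Δ=0.9574 → z ∈ {-0.4810, 0.3755}; z = -0.4810 (taking z<0)
x = -0.1798, y = 0.0851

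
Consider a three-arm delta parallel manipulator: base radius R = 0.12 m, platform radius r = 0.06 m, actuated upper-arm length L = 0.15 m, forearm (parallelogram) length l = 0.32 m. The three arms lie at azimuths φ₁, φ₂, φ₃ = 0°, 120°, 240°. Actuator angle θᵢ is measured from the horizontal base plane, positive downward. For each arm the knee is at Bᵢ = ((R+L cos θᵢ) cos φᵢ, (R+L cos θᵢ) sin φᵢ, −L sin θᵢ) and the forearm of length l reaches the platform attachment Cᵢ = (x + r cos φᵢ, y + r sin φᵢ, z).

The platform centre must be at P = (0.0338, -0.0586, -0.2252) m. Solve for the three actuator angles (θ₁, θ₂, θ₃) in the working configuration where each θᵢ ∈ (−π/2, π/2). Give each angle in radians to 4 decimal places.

arm 1 (φ=0.0°): x'=0.0338, y'=-0.0586
  A=0.0262, B=-0.2252, C=(l²−L²−A²−y'²−z²)/(2L)=0.0835
  θ1 = atan2(B,A) + arccos(C/0.2267) = -0.2616
arm 2 (φ=120.0°): x'=-0.0676, y'=0.0000
  A cos θ + B sin θ = C:  0.1276·cos θ + -0.2252·sin θ = 0.0430
  θ2 = atan2(B,A) + arccos(C/0.2589) = 0.3489
rotate P by −φ3: (0.0338, 0.0586, -0.2252)
  A=0.0262, B=-0.2252, C=(l²−L²−A²−y'²−z²)/(2L)=0.0836
  γ=atan2(-0.2252,0.0262)=-1.4552;  ψ=arccos(0.3686)=1.1933;  θ3=γ+ψ≈-0.2619

θ₁ = -0.2616, θ₂ = 0.3489, θ₃ = -0.2619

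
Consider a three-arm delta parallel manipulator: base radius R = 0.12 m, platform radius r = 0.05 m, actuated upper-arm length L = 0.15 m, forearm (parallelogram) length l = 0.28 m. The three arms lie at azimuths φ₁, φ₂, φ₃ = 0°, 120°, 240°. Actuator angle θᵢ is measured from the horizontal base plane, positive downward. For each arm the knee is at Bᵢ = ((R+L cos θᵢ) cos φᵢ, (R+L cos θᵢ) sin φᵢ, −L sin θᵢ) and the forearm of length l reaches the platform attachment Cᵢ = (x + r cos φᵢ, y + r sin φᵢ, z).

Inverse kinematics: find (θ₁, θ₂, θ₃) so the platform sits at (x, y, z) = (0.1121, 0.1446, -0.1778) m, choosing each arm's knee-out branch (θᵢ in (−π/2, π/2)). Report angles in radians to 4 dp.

φ1=0.0° → target in arm frame (0.1121, 0.1446)
  A=-0.0421, B=-0.1778, C=(l²−L²−A²−y'²−z²)/(2L)=0.0054
  θ1 = atan2(B,A) + arccos(C/0.1827) = -0.2618
φ2=120.0° → target in arm frame (0.0692, -0.1694)
  e−x'=0.0008;  (l²−L²−(e−x')²−y'²−z²)/2L = -0.0147
  γ=atan2(-0.1778,0.0008)=-1.5662;  ψ=arccos(-0.0826)=1.6534;  θ2=γ+ψ≈0.0873
rotate P by −φ3: (-0.1813, 0.0248, -0.1778)
  A=0.2513, B=-0.1778, C=(l²−L²−A²−y'²−z²)/(2L)=-0.1316
  γ=atan2(-0.1778,0.2513)=-0.6158;  ψ=arccos(-0.4274)=2.0124;  θ3=γ+ψ≈1.3966

θ₁ = -0.2618, θ₂ = 0.0873, θ₃ = 1.3966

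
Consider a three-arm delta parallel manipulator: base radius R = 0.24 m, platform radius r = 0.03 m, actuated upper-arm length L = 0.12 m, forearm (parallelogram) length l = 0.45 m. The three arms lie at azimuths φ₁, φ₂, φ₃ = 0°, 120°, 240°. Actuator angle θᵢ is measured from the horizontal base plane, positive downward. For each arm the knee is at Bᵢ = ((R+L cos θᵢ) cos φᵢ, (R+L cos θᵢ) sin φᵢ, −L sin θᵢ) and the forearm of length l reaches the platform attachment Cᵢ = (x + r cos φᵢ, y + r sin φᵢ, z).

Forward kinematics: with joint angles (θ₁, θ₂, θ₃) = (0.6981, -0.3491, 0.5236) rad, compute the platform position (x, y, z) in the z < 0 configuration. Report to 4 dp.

(-0.0569, 0.0653, -0.3407)

arm 1 at φ=0.0°: (R−r)+L cos θ1 = 0.3019;  O1 = (0.3019, 0.0000, -0.0771)
arm 2 at φ=120.0°: (R−r)+L cos θ2 = 0.3228;  O2 = (-0.1614, 0.2795, 0.0410)
O3 = (0.3139·cos240.0°, 0.3139·sin240.0°, -0.0600) = (-0.1570, -0.2719, -0.0600)
|O₂|²−|O₁|² = 0.0088;  |O₃|²−|O₁|² = 0.0050
[-0.9266 0.5590 0.2364]·P = 0.0088;  [-0.9178 -0.5437 0.0343]·P = 0.0050
Cramer: x(z) = -0.0074+0.1452z;  y(z) = 0.0033-0.1821z
into |P−O₁|² = l²: 1.0542z² + 0.0632z + -0.1008 = 0;  Δ = 0.4292;  z = -0.3407 or 0.2807 → z<0 root = -0.3407
x = -0.0569, y = 0.0653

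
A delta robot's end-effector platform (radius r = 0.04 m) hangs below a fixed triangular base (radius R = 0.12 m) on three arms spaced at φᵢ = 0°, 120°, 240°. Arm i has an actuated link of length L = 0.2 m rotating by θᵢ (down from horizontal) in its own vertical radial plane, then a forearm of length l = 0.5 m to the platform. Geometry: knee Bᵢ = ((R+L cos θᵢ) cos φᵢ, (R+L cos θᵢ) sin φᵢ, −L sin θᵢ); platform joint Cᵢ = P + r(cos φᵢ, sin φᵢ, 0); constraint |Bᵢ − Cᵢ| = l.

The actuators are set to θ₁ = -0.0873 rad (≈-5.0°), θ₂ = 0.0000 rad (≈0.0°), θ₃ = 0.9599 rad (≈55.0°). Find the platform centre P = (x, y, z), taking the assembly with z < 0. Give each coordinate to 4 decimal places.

O1 = (0.2792·cos0.0°, 0.2792·sin0.0°, 0.0174) = (0.2792, 0.0000, 0.0174)
O2 = (0.2800·cos120.0°, 0.2800·sin120.0°, 0.0000) = (-0.1400, 0.2425, 0.0000)
O3 = (0.1947·cos240.0°, 0.1947·sin240.0°, -0.1638) = (-0.0974, -0.1686, -0.1638)
subtract pairs → two planes through P
[-0.8385 0.4850 -0.0349]·P = 0.0001;  [-0.7532 -0.3373 -0.3625]·P = -0.0135
Cramer: x(z) = 0.0101-0.2894z;  y(z) = 0.0176-0.4285z
quadratic in z: (1.2674)z²+(0.1058)z+(-0.1769)=0, √Δ=0.9530 → z ∈ {-0.4177, 0.3342}; z = -0.4177 (taking z<0)
x = 0.1310, y = 0.1966

(0.1310, 0.1966, -0.4177)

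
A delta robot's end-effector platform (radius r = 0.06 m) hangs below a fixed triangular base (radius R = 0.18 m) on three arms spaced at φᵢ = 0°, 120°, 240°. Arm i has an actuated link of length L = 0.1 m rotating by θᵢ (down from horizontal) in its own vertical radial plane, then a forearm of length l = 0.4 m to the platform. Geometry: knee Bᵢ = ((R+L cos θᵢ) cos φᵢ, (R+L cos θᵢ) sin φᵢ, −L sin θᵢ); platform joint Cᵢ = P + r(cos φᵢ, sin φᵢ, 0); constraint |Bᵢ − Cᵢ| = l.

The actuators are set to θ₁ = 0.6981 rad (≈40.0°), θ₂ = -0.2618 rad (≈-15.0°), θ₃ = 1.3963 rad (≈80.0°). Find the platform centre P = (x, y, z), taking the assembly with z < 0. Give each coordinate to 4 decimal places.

O1 = (0.1966·cos0.0°, 0.1966·sin0.0°, -0.0643) = (0.1966, 0.0000, -0.0643)
φ2=120.0°: virtual centre (-0.1083, 0.1876, 0.0259), radius l
φ3=240.0°: virtual centre (-0.0687, -0.1190, -0.0985), radius l
eliminate P² terms by subtracting sphere 1 from 2 and 3
[-0.6098 0.3751 0.1803]·P = 0.0048;  [-0.5306 -0.2379 -0.0684]·P = -0.0142
det = 0.3441;  x = 0.0122+0.0501z,  y = 0.0326+-0.3992z
quadratic in z: (1.1619)z²+(0.0841)z+(-0.1208)=0, √Δ=0.7540 → z ∈ {-0.3606, 0.2883}; z = -0.3606 (taking z<0)
x = -0.0059, y = 0.1766

(-0.0059, 0.1766, -0.3606)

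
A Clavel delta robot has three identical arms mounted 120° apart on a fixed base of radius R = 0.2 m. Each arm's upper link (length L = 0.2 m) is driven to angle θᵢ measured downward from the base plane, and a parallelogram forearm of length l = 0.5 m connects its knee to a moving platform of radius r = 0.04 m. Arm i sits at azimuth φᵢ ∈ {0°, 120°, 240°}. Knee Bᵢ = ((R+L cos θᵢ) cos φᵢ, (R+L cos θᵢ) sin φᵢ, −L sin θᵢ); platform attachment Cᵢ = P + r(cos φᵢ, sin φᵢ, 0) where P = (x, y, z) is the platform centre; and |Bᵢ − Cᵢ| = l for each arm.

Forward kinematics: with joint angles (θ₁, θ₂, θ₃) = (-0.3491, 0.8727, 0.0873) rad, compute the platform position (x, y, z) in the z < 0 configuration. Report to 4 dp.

(0.1241, -0.1159, -0.3634)

centre 1 = (0.3479·cos0.0°, 0.3479·sin0.0°, 0.0684) = (0.3479, 0.0000, 0.0684)
φ2=120.0°: virtual centre (-0.1443, 0.2499, -0.1532), radius l
centre 3 = (0.3592·cos240.0°, 0.3592·sin240.0°, -0.0174) = (-0.1796, -0.3111, -0.0174)
subtract pairs → two planes through P
[-0.9844 0.4998 -0.4432]·P = -0.0190;  [-1.0551 -0.6222 -0.1717]·P = 0.0036
Cramer: x(z) = 0.0088-0.3172z;  y(z) = -0.0207+0.2620z
quadratic in z: (1.1693)z²+(0.0675)z+(-0.1299)=0, √Δ=0.7823 → z ∈ {-0.3634, 0.3056}; z = -0.3634 (taking z<0)
x = 0.1241, y = -0.1159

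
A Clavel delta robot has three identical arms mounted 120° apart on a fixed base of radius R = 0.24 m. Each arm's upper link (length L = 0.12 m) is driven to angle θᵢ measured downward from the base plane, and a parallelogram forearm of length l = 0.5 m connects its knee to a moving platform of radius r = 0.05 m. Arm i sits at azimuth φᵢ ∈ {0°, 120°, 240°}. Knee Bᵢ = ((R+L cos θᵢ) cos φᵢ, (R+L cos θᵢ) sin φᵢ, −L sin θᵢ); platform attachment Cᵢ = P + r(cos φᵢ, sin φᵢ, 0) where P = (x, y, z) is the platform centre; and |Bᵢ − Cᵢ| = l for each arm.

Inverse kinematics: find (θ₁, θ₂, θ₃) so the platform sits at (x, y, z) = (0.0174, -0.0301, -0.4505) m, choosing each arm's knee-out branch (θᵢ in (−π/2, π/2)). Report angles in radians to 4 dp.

φ1=0.0° → target in arm frame (0.0174, -0.0301)
  e−x'=0.1726;  (l²−L²−(e−x')²−y'²−z²)/2L = 0.0081
  γ=atan2(-0.4505,0.1726)=-1.2049;  ψ=arccos(0.0169)=1.5539;  θ1=γ+ψ≈0.3490
arm 2 (φ=120.0°): x'=-0.0348, y'=0.0000
  A cos θ + B sin θ = C:  0.2248·cos θ + -0.4505·sin θ = -0.0745
  θ2 = atan2(B,A) + arccos(C/0.5035) = 0.6112
rotate P by −φ3: (0.0174, 0.0301, -0.4505)
  A=0.1726, B=-0.4505, C=(l²−L²−A²−y'²−z²)/(2L)=0.0081
  √(A²+B²)=0.4824;  θ3 = -1.2049+1.5540 ≈ 0.3492

θ₁ = 0.3490, θ₂ = 0.6112, θ₃ = 0.3492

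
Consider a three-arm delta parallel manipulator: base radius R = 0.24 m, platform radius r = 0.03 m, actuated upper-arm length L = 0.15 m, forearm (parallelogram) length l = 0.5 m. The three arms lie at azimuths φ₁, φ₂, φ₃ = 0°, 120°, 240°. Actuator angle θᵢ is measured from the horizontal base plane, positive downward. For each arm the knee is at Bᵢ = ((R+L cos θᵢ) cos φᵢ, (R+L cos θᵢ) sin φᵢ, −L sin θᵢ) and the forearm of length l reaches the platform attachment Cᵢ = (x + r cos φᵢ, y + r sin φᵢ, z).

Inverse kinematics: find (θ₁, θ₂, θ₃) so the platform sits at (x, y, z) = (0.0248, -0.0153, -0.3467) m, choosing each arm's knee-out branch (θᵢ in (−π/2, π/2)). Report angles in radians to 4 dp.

arm 1 (φ=0.0°): x'=0.0248, y'=-0.0153
  A cos θ + B sin θ = C:  0.1852·cos θ + -0.3467·sin θ = 0.2426
  γ=atan2(-0.3467,0.1852)=-1.0802;  ψ=arccos(0.6171)=0.9058;  θ1=γ+ψ≈-0.1744
rotate P by −φ2: (-0.0257, -0.0138, -0.3467)
  A=0.2357, B=-0.3467, C=(l²−L²−A²−y'²−z²)/(2L)=0.1719
  √(A²+B²)=0.4192;  θ2 = -0.9738+1.1482 ≈ 0.1744
arm 3 (φ=240.0°): x'=0.0009, y'=0.0291
  e−x'=0.2091;  (l²−L²−(e−x')²−y'²−z²)/2L = 0.2090
  θ3 = atan2(B,A) + arccos(C/0.4049) = 0.0004

θ₁ = -0.1744, θ₂ = 0.1744, θ₃ = 0.0004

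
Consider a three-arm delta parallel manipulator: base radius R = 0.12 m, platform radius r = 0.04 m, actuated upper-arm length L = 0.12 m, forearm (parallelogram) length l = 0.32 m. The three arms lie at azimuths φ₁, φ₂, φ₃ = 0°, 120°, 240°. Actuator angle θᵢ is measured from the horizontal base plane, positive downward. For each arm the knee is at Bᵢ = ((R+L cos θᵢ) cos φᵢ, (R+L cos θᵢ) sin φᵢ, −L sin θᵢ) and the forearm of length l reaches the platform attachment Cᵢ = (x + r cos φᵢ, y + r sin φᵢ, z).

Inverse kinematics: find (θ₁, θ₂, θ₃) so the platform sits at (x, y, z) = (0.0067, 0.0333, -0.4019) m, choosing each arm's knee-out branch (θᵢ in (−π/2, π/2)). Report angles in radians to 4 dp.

φ1=0.0° → target in arm frame (0.0067, 0.0333)
  A=0.0733, B=-0.4019, C=(l²−L²−A²−y'²−z²)/(2L)=-0.3334
  γ=atan2(-0.4019,0.0733)=-1.3904;  ψ=arccos(-0.8160)=2.5252;  θ1=γ+ψ≈1.1348
arm 2 (φ=120.0°): x'=0.0255, y'=-0.0225
  A=0.0545, B=-0.4019, C=(l²−L²−A²−y'²−z²)/(2L)=-0.3208
  γ=atan2(-0.4019,0.0545)=-1.4360;  ψ=arccos(-0.7910)=2.4833;  θ2=γ+ψ≈1.0473
rotate P by −φ3: (-0.0322, -0.0108, -0.4019)
  A cos θ + B sin θ = C:  0.1122·cos θ + -0.4019·sin θ = -0.3593
  θ3 = atan2(B,A) + arccos(C/0.4173) = 1.3095

θ₁ = 1.1348, θ₂ = 1.0473, θ₃ = 1.3095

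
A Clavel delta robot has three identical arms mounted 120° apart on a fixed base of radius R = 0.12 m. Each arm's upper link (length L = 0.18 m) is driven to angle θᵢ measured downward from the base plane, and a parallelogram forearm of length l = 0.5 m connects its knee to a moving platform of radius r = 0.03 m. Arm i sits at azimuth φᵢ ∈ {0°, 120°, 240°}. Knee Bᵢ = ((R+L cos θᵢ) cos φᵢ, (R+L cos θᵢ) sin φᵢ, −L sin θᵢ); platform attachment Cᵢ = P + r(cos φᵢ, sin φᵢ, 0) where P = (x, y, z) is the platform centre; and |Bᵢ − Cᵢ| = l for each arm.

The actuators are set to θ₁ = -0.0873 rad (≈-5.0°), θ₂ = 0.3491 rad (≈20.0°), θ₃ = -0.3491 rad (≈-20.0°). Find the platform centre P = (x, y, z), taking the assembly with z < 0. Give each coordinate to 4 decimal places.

(0.0181, -0.1104, -0.4023)

φ1=0.0°: virtual centre (0.2693, 0.0000, 0.0157), radius l
arm 2 at φ=120.0°: e+L cos θ2 = 0.2591;  centre 2 = (-0.1296, 0.2244, -0.0616)
centre 3 = (0.2591·cos240.0°, 0.2591·sin240.0°, 0.0616) = (-0.1296, -0.2244, 0.0616)
eliminate P² terms by subtracting sphere 1 from 2 and 3
[-0.7978 0.4488 -0.1545]·P = -0.0018;  [-0.7978 -0.4488 0.0918]·P = -0.0018
Cramer: x(z) = 0.0023-0.0393z;  y(z) = 0.0000+0.2743z
into |P−centre ₁|² = l²: 1.0768z² + -0.0104z + -0.1785 = 0;  Δ = 0.7688;  z = -0.4023 or 0.4119 → z<0 root = -0.4023
x = 0.0181, y = -0.1104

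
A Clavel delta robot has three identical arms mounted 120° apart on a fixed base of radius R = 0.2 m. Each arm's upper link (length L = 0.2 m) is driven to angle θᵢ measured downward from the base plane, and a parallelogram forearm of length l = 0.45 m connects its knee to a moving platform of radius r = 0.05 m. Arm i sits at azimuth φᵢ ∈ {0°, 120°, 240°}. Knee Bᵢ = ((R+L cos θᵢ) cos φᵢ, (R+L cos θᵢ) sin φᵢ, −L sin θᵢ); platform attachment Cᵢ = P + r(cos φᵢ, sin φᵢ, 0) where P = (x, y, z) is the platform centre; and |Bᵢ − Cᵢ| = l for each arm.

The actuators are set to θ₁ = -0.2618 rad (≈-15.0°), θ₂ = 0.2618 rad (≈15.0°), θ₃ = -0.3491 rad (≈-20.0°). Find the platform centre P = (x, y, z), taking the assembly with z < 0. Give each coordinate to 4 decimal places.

(0.0225, -0.0515, -0.2597)

φ1=0.0°: virtual centre (0.3432, 0.0000, 0.0518), radius l
centre 2 = (0.3432·cos120.0°, 0.3432·sin120.0°, -0.0518) = (-0.1716, 0.2972, -0.0518)
arm 3 at φ=240.0°: (R−r)+L cos θ3 = 0.3379;  centre 3 = (-0.1690, -0.2927, 0.0684)
|centre ₂|²−|centre ₁|² = 0.0000;  |centre ₃|²−|centre ₁|² = -0.0016
linear system: -1.0296x+0.5944y = 0.0000−-0.2071z; -1.0243x+-0.5853y = -0.0016−0.0333z
Cramer: x(z) = 0.0008-0.0837z;  y(z) = 0.0013+0.2034z
quadratic in z: (1.0484)z²+(-0.0457)z+(-0.0826)=0, √Δ=0.5902 → z ∈ {-0.2597, 0.3033}; z = -0.2597 (taking z<0)
x = 0.0225, y = -0.0515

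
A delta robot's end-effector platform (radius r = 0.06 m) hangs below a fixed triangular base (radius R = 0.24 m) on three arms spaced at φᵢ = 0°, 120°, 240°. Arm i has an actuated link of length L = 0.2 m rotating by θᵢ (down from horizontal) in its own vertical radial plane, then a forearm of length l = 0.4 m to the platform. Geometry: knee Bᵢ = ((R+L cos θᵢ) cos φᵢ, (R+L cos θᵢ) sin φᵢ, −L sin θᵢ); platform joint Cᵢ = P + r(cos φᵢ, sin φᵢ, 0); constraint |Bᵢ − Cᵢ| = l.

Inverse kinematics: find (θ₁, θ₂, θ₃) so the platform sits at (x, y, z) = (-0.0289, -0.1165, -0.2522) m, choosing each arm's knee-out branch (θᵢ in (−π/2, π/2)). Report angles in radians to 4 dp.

φ1=0.0° → target in arm frame (-0.0289, -0.1165)
  A=0.2089, B=-0.2522, C=(l²−L²−A²−y'²−z²)/(2L)=-0.0020
  θ1 = atan2(B,A) + arccos(C/0.3275) = 0.6980
rotate P by −φ2: (-0.0864, 0.0833, -0.2522)
  A=0.2664, B=-0.2522, C=(l²−L²−A²−y'²−z²)/(2L)=-0.0538
  θ2 = atan2(B,A) + arccos(C/0.3669) = 0.9601
arm 3 (φ=240.0°): x'=0.1153, y'=0.0332
  A cos θ + B sin θ = C:  0.0647·cos θ + -0.2522·sin θ = 0.1278
  θ3 = atan2(B,A) + arccos(C/0.2604) = -0.2620

θ₁ = 0.6980, θ₂ = 0.9601, θ₃ = -0.2620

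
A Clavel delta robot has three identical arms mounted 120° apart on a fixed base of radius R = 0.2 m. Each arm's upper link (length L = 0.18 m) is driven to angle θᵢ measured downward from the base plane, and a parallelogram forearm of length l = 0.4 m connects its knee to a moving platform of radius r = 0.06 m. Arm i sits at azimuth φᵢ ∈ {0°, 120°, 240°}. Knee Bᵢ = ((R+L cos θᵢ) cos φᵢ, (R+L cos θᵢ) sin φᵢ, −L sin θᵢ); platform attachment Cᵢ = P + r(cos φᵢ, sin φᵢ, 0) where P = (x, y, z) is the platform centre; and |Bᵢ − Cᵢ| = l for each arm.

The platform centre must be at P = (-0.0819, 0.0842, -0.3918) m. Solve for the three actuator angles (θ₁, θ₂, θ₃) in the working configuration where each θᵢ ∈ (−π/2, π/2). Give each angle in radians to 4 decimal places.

θ₁ = 1.0474, θ₂ = 0.2618, θ₃ = 0.8727

φ1=0.0° → target in arm frame (-0.0819, 0.0842)
  A=0.2219, B=-0.3918, C=(l²−L²−A²−y'²−z²)/(2L)=-0.2284
  γ=atan2(-0.3918,0.2219)=-1.0555;  ψ=arccos(-0.5073)=2.1029;  θ1=γ+ψ≈1.0474
φ2=120.0° → target in arm frame (0.1139, 0.0288)
  A=0.0261, B=-0.3918, C=(l²−L²−A²−y'²−z²)/(2L)=-0.0762
  θ2 = atan2(B,A) + arccos(C/0.3927) = 0.2618
rotate P by −φ3: (-0.0320, -0.1130, -0.3918)
  A=0.1720, B=-0.3918, C=(l²−L²−A²−y'²−z²)/(2L)=-0.1896
  γ=atan2(-0.3918,0.1720)=-1.1572;  ψ=arccos(-0.4431)=2.0299;  θ3=γ+ψ≈0.8727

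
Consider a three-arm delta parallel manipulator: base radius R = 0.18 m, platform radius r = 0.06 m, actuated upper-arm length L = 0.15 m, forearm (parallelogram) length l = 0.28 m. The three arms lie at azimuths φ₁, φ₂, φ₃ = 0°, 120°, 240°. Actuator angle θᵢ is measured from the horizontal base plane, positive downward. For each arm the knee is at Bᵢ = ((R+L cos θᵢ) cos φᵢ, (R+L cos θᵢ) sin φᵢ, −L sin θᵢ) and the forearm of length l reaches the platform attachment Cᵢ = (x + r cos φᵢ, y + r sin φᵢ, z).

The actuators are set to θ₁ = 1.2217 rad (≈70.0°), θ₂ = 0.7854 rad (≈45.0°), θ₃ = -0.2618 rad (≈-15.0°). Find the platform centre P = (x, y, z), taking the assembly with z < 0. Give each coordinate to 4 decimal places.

(-0.0952, -0.0710, -0.1891)

arm 1 at φ=0.0°: (R−r)+L cos θ1 = 0.1713;  S1 = (0.1713, 0.0000, -0.1410)
arm 2 at φ=120.0°: (R−r)+L cos θ2 = 0.2261;  S2 = (-0.1130, 0.1958, -0.1061)
arm 3 at φ=240.0°: (R−r)+L cos θ3 = 0.2649;  S3 = (-0.1324, -0.2294, 0.0388)
eliminate P² terms by subtracting sphere 1 from 2 and 3
[-0.5687 0.3916 0.0698]·P = 0.0131;  [-0.6075 -0.4588 0.3596]·P = 0.0225
Cramer: x(z) = -0.0297+0.3464z;  y(z) = -0.0096+0.3250z
into |P−S₁|² = l²: 1.2256z² + 0.1364z + -0.0180 = 0;  Δ = 0.1070;  z = -0.1891 or 0.0778 → z<0 root = -0.1891
x = -0.0952, y = -0.0710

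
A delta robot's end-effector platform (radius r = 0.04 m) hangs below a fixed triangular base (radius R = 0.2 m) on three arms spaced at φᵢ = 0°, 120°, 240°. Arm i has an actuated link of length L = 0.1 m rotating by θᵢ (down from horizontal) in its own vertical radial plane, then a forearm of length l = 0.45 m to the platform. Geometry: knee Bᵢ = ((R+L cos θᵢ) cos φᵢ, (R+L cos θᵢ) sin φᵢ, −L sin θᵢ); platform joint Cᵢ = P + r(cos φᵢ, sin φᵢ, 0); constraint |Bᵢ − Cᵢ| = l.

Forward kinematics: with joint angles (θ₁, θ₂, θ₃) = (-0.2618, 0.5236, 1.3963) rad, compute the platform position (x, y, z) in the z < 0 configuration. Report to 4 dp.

φ1=0.0°: virtual centre (0.2566, 0.0000, 0.0259), radius l
φ2=120.0°: virtual centre (-0.1233, 0.2136, -0.0500), radius l
centre 3 = (0.1774·cos240.0°, 0.1774·sin240.0°, -0.0985) = (-0.0887, -0.1536, -0.0985)
subtract pairs → two planes through P
[-0.7598 0.4271 -0.1518]·P = -0.0032;  [-0.6905 -0.3072 -0.2487]·P = -0.0254
Cramer: x(z) = 0.0224-0.2893z;  y(z) = 0.0323-0.1593z
sphere 1 gives Az²+Bz+C=0 with A=1.1091, B=0.0735, C=-0.1459;  B²−4AC=0.6528;  roots -0.3974, 0.3311;  negative root z = -0.3974
x = 0.1373, y = 0.0956

(0.1373, 0.0956, -0.3974)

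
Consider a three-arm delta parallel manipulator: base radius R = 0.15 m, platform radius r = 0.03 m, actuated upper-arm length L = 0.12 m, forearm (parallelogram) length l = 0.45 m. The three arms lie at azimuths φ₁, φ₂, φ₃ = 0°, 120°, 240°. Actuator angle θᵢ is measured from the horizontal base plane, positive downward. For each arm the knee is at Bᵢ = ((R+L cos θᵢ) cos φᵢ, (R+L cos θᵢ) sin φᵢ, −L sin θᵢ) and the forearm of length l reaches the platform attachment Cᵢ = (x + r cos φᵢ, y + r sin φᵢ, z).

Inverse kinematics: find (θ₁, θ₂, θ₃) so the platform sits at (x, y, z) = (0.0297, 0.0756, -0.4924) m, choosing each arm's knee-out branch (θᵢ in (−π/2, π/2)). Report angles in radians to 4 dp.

θ₁ = 0.7853, θ₂ = 0.6981, θ₃ = 1.2220

φ1=0.0° → target in arm frame (0.0297, 0.0756)
  A cos θ + B sin θ = C:  0.0903·cos θ + -0.4924·sin θ = -0.2843
  θ1 = atan2(B,A) + arccos(C/0.5006) = 0.7853
arm 2 (φ=120.0°): x'=0.0506, y'=-0.0635
  A=0.0694, B=-0.4924, C=(l²−L²−A²−y'²−z²)/(2L)=-0.2634
  √(A²+B²)=0.4973;  θ2 = -1.4308+2.1289 ≈ 0.6981
φ3=240.0° → target in arm frame (-0.0803, -0.0121)
  A cos θ + B sin θ = C:  0.2003·cos θ + -0.4924·sin θ = -0.3943
  √(A²+B²)=0.5316;  θ3 = -1.1844+2.4065 ≈ 1.2220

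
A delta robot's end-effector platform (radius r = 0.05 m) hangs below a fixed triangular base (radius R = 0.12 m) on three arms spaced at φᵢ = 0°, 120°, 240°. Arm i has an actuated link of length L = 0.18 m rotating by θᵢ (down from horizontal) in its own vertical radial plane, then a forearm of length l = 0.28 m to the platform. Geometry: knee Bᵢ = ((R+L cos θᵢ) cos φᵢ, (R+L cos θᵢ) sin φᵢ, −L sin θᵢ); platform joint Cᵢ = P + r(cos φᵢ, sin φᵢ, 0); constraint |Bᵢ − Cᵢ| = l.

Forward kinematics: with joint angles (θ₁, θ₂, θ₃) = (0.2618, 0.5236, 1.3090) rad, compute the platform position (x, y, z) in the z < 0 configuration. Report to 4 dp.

φ1=0.0°: virtual centre (0.2439, 0.0000, -0.0466), radius l
S2 = (0.2259·cos120.0°, 0.2259·sin120.0°, -0.0900) = (-0.1129, 0.1956, -0.0900)
S3 = (0.1166·cos240.0°, 0.1166·sin240.0°, -0.1739) = (-0.0583, -0.1010, -0.1739)
eliminate P² terms by subtracting sphere 1 from 2 and 3
linear system: -0.7136x+0.3912y = -0.0025−-0.0868z; -0.6043x+-0.2019y = -0.0178−-0.2546z
Cramer: x(z) = 0.0197-0.3078z;  y(z) = 0.0294-0.3395z
into |P−S₁|² = l²: 1.2100z² + 0.2112z + -0.0251 = 0;  Δ = 0.1661;  z = -0.2557 or 0.0811 → z<0 root = -0.2557
x = 0.0984, y = 0.1162

(0.0984, 0.1162, -0.2557)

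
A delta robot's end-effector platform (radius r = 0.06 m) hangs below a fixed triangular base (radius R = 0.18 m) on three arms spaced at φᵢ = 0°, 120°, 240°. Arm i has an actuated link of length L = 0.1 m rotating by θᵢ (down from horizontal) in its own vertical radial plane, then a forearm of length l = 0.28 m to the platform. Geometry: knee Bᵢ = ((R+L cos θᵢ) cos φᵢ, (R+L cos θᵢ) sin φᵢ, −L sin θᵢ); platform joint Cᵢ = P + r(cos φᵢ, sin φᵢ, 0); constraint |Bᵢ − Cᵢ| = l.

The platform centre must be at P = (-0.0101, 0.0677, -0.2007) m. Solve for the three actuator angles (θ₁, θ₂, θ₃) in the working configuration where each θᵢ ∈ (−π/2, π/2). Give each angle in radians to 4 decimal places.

θ₁ = 0.4365, θ₂ = -0.3492, θ₃ = 0.7852

rotate P by −φ1: (-0.0101, 0.0677, -0.2007)
  A=0.1301, B=-0.2007, C=(l²−L²−A²−y'²−z²)/(2L)=0.0331
  √(A²+B²)=0.2392;  θ1 = -0.9957+1.4322 ≈ 0.4365
rotate P by −φ2: (0.0637, -0.0251, -0.2007)
  e−x'=0.0563;  (l²−L²−(e−x')²−y'²−z²)/2L = 0.1216
  γ=atan2(-0.2007,0.0563)=-1.2972;  ψ=arccos(0.5833)=0.9480;  θ2=γ+ψ≈-0.3492
rotate P by −φ3: (-0.0536, -0.0426, -0.2007)
  e−x'=0.1736;  (l²−L²−(e−x')²−y'²−z²)/2L = -0.0191
  θ3 = atan2(B,A) + arccos(C/0.2653) = 0.7852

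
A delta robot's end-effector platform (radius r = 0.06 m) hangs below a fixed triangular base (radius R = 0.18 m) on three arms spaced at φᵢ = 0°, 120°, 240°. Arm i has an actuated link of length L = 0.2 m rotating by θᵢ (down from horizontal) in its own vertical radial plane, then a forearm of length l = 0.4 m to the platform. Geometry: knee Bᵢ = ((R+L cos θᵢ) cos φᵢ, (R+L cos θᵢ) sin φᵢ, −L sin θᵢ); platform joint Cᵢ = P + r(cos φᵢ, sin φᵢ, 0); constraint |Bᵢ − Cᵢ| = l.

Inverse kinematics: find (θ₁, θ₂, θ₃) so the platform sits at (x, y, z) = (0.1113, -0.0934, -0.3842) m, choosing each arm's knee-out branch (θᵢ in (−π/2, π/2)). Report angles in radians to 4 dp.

φ1=0.0° → target in arm frame (0.1113, -0.0934)
  e−x'=0.0087;  (l²−L²−(e−x')²−y'²−z²)/2L = -0.0910
  γ=atan2(-0.3842,0.0087)=-1.5482;  ψ=arccos(-0.2369)=1.8099;  θ1=γ+ψ≈0.2618
rotate P by −φ2: (-0.1365, -0.0497, -0.3842)
  e−x'=0.2565;  (l²−L²−(e−x')²−y'²−z²)/2L = -0.2397
  √(A²+B²)=0.4620;  θ2 = -0.9821+2.1164 ≈ 1.1343
φ3=240.0° → target in arm frame (0.0252, 0.1431)
  A=0.0948, B=-0.3842, C=(l²−L²−A²−y'²−z²)/(2L)=-0.1427
  √(A²+B²)=0.3957;  θ3 = -1.3290+1.9396 ≈ 0.6106

θ₁ = 0.2618, θ₂ = 1.1343, θ₃ = 0.6106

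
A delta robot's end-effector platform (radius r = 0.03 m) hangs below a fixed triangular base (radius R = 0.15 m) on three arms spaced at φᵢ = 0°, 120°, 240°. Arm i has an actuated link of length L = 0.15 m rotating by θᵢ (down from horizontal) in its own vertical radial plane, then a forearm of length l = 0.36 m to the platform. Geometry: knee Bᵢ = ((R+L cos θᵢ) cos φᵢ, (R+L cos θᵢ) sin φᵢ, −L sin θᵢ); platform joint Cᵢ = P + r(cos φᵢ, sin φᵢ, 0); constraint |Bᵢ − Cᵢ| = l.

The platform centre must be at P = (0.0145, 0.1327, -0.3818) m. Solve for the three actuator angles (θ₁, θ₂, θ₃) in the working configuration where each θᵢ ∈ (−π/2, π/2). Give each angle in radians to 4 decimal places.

arm 1 (φ=0.0°): x'=0.0145, y'=0.1327
  A=0.1055, B=-0.3818, C=(l²−L²−A²−y'²−z²)/(2L)=-0.2247
  γ=atan2(-0.3818,0.1055)=-1.3012;  ψ=arccos(-0.5673)=2.1740;  θ1=γ+ψ≈0.8728
arm 2 (φ=120.0°): x'=0.1077, y'=-0.0789
  e−x'=0.0123;  (l²−L²−(e−x')²−y'²−z²)/2L = -0.1502
  θ2 = atan2(B,A) + arccos(C/0.3820) = 0.4363
arm 3 (φ=240.0°): x'=-0.1222, y'=-0.0538
  A=0.2422, B=-0.3818, C=(l²−L²−A²−y'²−z²)/(2L)=-0.3340
  √(A²+B²)=0.4521;  θ3 = -1.0055+2.4021 ≈ 1.3966

θ₁ = 0.8728, θ₂ = 0.4363, θ₃ = 1.3966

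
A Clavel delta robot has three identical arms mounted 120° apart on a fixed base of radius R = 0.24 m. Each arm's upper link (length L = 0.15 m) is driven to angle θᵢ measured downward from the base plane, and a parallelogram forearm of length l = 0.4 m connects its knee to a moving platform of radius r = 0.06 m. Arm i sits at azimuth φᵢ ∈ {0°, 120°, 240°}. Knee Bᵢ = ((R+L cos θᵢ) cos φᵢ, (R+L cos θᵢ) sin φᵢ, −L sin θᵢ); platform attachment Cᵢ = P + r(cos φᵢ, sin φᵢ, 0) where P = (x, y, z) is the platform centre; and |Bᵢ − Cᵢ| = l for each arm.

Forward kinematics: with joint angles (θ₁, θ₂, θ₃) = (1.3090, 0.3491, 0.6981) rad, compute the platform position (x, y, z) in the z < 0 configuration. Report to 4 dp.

(-0.1118, 0.0371, -0.3669)

φ1=0.0°: virtual centre (0.2188, 0.0000, -0.1449), radius l
φ2=120.0°: virtual centre (-0.1605, 0.2780, -0.0513), radius l
arm 3 at φ=240.0°: (R−r)+L cos θ3 = 0.2949;  centre 3 = (-0.1475, -0.2554, -0.0964)
subtract pairs → two planes through P
[-0.7586 0.5559 0.1872]·P = 0.0368;  [-0.7326 -0.5108 0.0969]·P = 0.0274
Cramer: x(z) = -0.0428+0.1881z;  y(z) = 0.0077-0.0800z
sphere 1 gives Az²+Bz+C=0 with A=1.0418, B=0.1901, C=-0.0705;  B²−4AC=0.3299;  roots -0.3669, 0.1844;  negative root z = -0.3669
x = -0.1118, y = 0.0371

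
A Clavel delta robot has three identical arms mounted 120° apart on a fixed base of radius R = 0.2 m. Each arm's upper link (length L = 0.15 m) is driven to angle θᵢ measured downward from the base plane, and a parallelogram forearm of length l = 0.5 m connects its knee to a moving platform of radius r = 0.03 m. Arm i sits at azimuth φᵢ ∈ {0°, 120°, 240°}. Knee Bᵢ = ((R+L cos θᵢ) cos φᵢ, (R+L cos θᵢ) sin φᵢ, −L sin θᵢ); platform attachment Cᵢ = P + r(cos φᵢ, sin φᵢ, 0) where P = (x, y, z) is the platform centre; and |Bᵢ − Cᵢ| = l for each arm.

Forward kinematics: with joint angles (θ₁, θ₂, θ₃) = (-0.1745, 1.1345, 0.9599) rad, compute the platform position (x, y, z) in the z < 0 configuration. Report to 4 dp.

(0.1901, -0.0283, -0.4566)

O1 = (0.3177·cos0.0°, 0.3177·sin0.0°, 0.0260) = (0.3177, 0.0000, 0.0260)
O2 = (0.2334·cos120.0°, 0.2334·sin120.0°, -0.1359) = (-0.1167, 0.2021, -0.1359)
O3 = (0.2560·cos240.0°, 0.2560·sin240.0°, -0.1229) = (-0.1280, -0.2217, -0.1229)
eliminate P² terms by subtracting sphere 1 from 2 and 3
[-0.8688 0.4042 -0.3240]·P = -0.0287;  [-0.8915 -0.4435 -0.2978]·P = -0.0210
det = 0.7457;  x = 0.0284+-0.3541z,  y = -0.0098+0.0403z
sphere 1 gives Az²+Bz+C=0 with A=1.1270, B=0.1520, C=-0.1655;  B²−4AC=0.7693;  roots -0.4566, 0.3217;  negative root z = -0.4566
x = 0.1901, y = -0.0283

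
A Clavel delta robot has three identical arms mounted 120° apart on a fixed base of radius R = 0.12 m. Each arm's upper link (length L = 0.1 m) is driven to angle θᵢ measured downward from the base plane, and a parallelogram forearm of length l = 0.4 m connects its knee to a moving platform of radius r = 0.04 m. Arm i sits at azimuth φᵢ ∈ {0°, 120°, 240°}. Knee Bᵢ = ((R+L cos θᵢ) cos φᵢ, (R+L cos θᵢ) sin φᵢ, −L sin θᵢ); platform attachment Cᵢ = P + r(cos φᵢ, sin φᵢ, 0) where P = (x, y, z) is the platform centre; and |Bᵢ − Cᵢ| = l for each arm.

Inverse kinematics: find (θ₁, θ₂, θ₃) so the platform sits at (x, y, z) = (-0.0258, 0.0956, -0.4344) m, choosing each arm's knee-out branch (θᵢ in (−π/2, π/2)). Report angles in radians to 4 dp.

θ₁ = 0.9600, θ₂ = 0.4368, θ₃ = 1.1348

arm 1 (φ=0.0°): x'=-0.0258, y'=0.0956
  A=0.1058, B=-0.4344, C=(l²−L²−A²−y'²−z²)/(2L)=-0.2952
  θ1 = atan2(B,A) + arccos(C/0.4471) = 0.9600
arm 2 (φ=120.0°): x'=0.0957, y'=-0.0255
  A=-0.0157, B=-0.4344, C=(l²−L²−A²−y'²−z²)/(2L)=-0.1980
  γ=atan2(-0.4344,-0.0157)=-1.6069;  ψ=arccos(-0.4555)=2.0437;  θ2=γ+ψ≈0.4368
arm 3 (φ=240.0°): x'=-0.0699, y'=-0.0701
  e−x'=0.1499;  (l²−L²−(e−x')²−y'²−z²)/2L = -0.3305
  θ3 = atan2(B,A) + arccos(C/0.4595) = 1.1348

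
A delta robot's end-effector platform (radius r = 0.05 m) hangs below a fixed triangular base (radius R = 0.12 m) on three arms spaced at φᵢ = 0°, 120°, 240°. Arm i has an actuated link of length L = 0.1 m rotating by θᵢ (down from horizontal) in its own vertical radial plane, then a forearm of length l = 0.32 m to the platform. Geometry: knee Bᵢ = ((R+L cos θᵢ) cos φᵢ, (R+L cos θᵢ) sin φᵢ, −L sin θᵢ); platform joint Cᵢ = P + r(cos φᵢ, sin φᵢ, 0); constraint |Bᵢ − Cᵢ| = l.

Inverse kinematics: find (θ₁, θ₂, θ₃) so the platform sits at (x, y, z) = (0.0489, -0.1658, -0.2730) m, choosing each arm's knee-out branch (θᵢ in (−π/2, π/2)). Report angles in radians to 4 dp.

rotate P by −φ1: (0.0489, -0.1658, -0.2730)
  A cos θ + B sin θ = C:  0.0211·cos θ + -0.2730·sin θ = -0.0503
  √(A²+B²)=0.2738;  θ1 = -1.4937+1.7556 ≈ 0.2620
arm 2 (φ=120.0°): x'=-0.1680, y'=0.0406
  e−x'=0.2380;  (l²−L²−(e−x')²−y'²−z²)/2L = -0.2022
  γ=atan2(-0.2730,0.2380)=-0.8537;  ψ=arccos(-0.5582)=2.1630;  θ2=γ+ψ≈1.3093
arm 3 (φ=240.0°): x'=0.1191, y'=0.1252
  A=-0.0491, B=-0.2730, C=(l²−L²−A²−y'²−z²)/(2L)=-0.0012
  γ=atan2(-0.2730,-0.0491)=-1.7489;  ψ=arccos(-0.0042)=1.5750;  θ3=γ+ψ≈-0.1739

θ₁ = 0.2620, θ₂ = 1.3093, θ₃ = -0.1739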